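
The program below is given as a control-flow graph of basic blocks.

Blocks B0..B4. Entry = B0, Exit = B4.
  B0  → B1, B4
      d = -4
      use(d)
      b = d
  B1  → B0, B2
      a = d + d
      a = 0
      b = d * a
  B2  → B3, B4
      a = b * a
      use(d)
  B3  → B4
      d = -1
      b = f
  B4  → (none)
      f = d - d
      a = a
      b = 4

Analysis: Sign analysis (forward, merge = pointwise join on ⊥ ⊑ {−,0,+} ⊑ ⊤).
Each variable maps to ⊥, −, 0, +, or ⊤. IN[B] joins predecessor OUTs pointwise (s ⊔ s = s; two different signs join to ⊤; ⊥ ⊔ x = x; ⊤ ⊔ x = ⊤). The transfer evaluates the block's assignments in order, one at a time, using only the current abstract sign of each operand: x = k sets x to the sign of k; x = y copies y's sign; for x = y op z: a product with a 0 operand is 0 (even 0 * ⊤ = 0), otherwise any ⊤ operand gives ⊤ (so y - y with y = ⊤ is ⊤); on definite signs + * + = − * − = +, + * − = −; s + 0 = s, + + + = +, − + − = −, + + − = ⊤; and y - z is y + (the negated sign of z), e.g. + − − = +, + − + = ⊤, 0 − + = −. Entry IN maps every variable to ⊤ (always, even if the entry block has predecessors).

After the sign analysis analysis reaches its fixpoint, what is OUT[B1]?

Answer: {a: 0, b: 0, c: ⊤, d: -, e: ⊤, f: ⊤}

Derivation:
Per-block solution:
  B0:  IN=(all ⊤)  OUT={b:-, d:-; rest ⊤}
  B1:  IN={b:-, d:-; rest ⊤}  OUT={a:0, b:0, d:-; rest ⊤}
  B2:  IN={a:0, b:0, d:-; rest ⊤}  OUT={a:0, b:0, d:-; rest ⊤}
  B3:  IN={a:0, b:0, d:-; rest ⊤}  OUT={a:0, d:-; rest ⊤}
  B4:  IN={d:-; rest ⊤}  OUT={b:+, d:-; rest ⊤}

Merge at B1: IN[B1] = OUT[B0] = {a: ⊤, b: -, c: ⊤, d: -, e: ⊤, f: ⊤}
Applying B1's transfer function to that IN value gives OUT[B1] (row B1 above).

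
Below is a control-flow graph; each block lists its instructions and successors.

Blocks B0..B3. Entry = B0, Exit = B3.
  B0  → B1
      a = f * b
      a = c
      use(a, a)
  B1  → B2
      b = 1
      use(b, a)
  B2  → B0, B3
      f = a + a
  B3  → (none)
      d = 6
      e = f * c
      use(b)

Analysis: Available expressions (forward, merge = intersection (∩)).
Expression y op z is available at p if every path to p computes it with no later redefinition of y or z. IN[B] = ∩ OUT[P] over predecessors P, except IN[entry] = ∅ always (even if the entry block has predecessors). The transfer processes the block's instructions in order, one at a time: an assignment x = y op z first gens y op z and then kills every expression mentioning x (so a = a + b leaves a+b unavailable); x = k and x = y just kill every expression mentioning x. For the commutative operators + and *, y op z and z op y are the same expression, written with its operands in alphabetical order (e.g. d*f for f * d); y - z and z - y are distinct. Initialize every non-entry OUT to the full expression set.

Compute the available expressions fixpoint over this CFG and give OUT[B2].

Converged values:
  B0: | IN={} | OUT={b*f}
  B1: | IN={b*f} | OUT={}
  B2: | IN={} | OUT={a+a}
  B3: | IN={a+a} | OUT={a+a, c*f}

Merge at B2: IN[B2] = OUT[B1] = {}
Applying B2's transfer function to that IN value gives OUT[B2] (row B2 above).

Answer: {a+a}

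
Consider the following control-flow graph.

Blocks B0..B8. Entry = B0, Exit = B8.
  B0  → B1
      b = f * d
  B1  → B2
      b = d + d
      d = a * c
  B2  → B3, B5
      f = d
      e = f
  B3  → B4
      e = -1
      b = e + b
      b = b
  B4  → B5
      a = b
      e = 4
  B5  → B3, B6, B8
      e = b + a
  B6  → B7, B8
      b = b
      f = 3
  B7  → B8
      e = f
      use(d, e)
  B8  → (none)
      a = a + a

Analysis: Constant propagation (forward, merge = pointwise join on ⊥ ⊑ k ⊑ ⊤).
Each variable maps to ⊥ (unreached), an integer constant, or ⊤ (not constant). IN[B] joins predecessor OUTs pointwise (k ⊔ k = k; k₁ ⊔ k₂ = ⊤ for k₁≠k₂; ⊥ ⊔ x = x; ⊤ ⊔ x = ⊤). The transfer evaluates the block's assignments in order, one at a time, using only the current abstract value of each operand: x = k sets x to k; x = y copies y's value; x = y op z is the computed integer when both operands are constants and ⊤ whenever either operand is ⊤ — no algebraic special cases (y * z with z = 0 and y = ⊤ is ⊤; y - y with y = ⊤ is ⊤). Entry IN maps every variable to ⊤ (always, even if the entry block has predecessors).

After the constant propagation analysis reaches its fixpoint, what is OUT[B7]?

Converged values:
  B0: | IN=(all ⊤) | OUT=(all ⊤)
  B1: | IN=(all ⊤) | OUT=(all ⊤)
  B2: | IN=(all ⊤) | OUT=(all ⊤)
  B3: | IN=(all ⊤) | OUT={e:-1; rest ⊤}
  B4: | IN={e:-1; rest ⊤} | OUT={e:4; rest ⊤}
  B5: | IN=(all ⊤) | OUT=(all ⊤)
  B6: | IN=(all ⊤) | OUT={f:3; rest ⊤}
  B7: | IN={f:3; rest ⊤} | OUT={e:3, f:3; rest ⊤}
  B8: | IN=(all ⊤) | OUT=(all ⊤)

Merge at B7: IN[B7] = OUT[B6] = {a: ⊤, b: ⊤, c: ⊤, d: ⊤, e: ⊤, f: 3}
Applying B7's transfer function to that IN value gives OUT[B7] (row B7 above).

Answer: {a: ⊤, b: ⊤, c: ⊤, d: ⊤, e: 3, f: 3}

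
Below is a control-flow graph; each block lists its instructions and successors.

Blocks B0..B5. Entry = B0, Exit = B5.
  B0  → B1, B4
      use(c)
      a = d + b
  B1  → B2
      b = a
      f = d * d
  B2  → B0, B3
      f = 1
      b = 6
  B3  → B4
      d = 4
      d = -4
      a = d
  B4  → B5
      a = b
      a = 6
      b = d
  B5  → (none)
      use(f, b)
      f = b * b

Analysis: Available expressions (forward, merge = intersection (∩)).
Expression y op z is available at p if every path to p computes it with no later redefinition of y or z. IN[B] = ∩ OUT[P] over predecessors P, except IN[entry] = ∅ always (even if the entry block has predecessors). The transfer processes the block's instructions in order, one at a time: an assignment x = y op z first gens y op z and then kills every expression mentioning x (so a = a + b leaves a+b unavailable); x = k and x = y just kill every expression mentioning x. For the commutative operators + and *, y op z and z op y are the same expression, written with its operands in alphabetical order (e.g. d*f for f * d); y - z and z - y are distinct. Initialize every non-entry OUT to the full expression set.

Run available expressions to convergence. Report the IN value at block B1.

Per-block solution:
  B0:  IN={}  OUT={b+d}
  B1:  IN={b+d}  OUT={d*d}
  B2:  IN={d*d}  OUT={d*d}
  B3:  IN={d*d}  OUT={}
  B4:  IN={}  OUT={}
  B5:  IN={}  OUT={b*b}

Merge at B1: IN[B1] = OUT[B0] = {b+d}

Answer: {b+d}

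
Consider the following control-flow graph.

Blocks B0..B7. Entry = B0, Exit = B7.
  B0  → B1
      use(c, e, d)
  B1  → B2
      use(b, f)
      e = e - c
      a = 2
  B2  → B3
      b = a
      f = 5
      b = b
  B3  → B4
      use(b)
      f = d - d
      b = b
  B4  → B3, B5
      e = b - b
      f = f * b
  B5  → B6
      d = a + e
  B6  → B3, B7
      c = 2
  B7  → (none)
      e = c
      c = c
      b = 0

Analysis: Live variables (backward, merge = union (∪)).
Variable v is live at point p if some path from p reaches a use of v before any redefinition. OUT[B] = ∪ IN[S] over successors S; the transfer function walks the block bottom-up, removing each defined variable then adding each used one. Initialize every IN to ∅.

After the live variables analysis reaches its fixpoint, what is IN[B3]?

Answer: {a, b, d}

Derivation:
Fixpoint table:
  B0:  IN={b, c, d, e, f}  OUT={b, c, d, e, f}
  B1:  IN={b, c, d, e, f}  OUT={a, d}
  B2:  IN={a, d}  OUT={a, b, d}
  B3:  IN={a, b, d}  OUT={a, b, d, f}
  B4:  IN={a, b, d, f}  OUT={a, b, d, e}
  B5:  IN={a, b, e}  OUT={a, b, d}
  B6:  IN={a, b, d}  OUT={a, b, c, d}
  B7:  IN={c}  OUT={}

Merge at B3: OUT[B3] = IN[B4] = {a, b, d, f}
Applying B3's transfer function to that OUT value gives IN[B3] (row B3 above).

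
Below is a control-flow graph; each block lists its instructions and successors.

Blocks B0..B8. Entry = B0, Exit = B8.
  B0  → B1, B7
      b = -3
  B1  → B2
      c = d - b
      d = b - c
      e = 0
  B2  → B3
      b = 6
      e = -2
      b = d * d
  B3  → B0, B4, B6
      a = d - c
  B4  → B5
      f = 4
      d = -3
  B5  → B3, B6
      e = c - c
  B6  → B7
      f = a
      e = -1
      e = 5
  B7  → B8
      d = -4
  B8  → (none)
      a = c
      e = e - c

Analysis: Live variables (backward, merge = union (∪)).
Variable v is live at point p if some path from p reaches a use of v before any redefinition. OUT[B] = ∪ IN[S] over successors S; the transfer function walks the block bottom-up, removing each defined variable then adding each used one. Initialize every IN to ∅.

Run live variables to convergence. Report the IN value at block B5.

Answer: {a, c, d}

Working:
Fixpoint table:
  B0: | IN={c, d, e} | OUT={b, c, d, e}
  B1: | IN={b, d} | OUT={c, d}
  B2: | IN={c, d} | OUT={c, d, e}
  B3: | IN={c, d, e} | OUT={a, c, d, e}
  B4: | IN={a, c} | OUT={a, c, d}
  B5: | IN={a, c, d} | OUT={a, c, d, e}
  B6: | IN={a, c} | OUT={c, e}
  B7: | IN={c, e} | OUT={c, e}
  B8: | IN={c, e} | OUT={}

Merge at B5: OUT[B5] = IN[B3] ⊔ IN[B6] = {a, c, d, e}
Applying B5's transfer function to that OUT value gives IN[B5] (row B5 above).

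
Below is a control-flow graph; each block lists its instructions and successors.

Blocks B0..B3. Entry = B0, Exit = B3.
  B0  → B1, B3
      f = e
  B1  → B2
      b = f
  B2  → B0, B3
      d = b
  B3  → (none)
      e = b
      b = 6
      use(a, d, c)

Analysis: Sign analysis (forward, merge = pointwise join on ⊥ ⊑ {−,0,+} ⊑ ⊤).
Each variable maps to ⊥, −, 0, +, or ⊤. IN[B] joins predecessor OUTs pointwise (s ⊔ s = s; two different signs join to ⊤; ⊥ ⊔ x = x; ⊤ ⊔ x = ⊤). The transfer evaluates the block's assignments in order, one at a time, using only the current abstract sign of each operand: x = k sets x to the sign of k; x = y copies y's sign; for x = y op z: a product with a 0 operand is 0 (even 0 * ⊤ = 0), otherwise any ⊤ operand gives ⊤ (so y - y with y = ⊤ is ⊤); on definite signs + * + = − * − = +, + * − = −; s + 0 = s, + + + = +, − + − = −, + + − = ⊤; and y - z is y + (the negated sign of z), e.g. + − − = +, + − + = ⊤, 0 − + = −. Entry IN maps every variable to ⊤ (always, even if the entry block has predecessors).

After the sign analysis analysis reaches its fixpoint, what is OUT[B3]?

Answer: {a: ⊤, b: +, c: ⊤, d: ⊤, e: ⊤, f: ⊤}

Trace:
Converged values:
  B0:  IN=(all ⊤)  OUT=(all ⊤)
  B1:  IN=(all ⊤)  OUT=(all ⊤)
  B2:  IN=(all ⊤)  OUT=(all ⊤)
  B3:  IN=(all ⊤)  OUT={b:+; rest ⊤}

Merge at B3: IN[B3] = OUT[B0] ⊔ OUT[B2] = {a: ⊤, b: ⊤, c: ⊤, d: ⊤, e: ⊤, f: ⊤}
Applying B3's transfer function to that IN value gives OUT[B3] (row B3 above).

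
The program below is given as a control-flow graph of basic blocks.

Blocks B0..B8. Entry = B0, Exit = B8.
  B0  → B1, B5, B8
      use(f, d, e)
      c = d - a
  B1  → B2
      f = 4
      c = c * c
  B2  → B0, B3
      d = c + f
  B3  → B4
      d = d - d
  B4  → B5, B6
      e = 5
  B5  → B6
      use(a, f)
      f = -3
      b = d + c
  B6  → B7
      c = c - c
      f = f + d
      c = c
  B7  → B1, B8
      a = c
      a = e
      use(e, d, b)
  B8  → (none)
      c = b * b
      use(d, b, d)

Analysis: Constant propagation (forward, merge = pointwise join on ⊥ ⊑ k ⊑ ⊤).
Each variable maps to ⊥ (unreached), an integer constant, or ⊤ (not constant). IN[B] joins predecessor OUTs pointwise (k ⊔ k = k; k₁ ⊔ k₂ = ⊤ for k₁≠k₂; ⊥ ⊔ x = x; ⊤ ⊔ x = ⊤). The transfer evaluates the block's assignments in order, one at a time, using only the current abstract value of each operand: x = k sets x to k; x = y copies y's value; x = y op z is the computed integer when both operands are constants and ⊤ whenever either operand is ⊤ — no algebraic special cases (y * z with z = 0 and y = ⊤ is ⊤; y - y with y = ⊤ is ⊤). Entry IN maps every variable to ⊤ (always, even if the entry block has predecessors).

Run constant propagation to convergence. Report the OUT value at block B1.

Answer: {a: ⊤, b: ⊤, c: ⊤, d: ⊤, e: ⊤, f: 4}

Trace:
Converged values:
  B0:  IN=(all ⊤)  OUT=(all ⊤)
  B1:  IN=(all ⊤)  OUT={f:4; rest ⊤}
  B2:  IN={f:4; rest ⊤}  OUT={f:4; rest ⊤}
  B3:  IN={f:4; rest ⊤}  OUT={f:4; rest ⊤}
  B4:  IN={f:4; rest ⊤}  OUT={e:5, f:4; rest ⊤}
  B5:  IN=(all ⊤)  OUT={f:-3; rest ⊤}
  B6:  IN=(all ⊤)  OUT=(all ⊤)
  B7:  IN=(all ⊤)  OUT=(all ⊤)
  B8:  IN=(all ⊤)  OUT=(all ⊤)

Merge at B1: IN[B1] = OUT[B0] ⊔ OUT[B7] = {a: ⊤, b: ⊤, c: ⊤, d: ⊤, e: ⊤, f: ⊤}
Applying B1's transfer function to that IN value gives OUT[B1] (row B1 above).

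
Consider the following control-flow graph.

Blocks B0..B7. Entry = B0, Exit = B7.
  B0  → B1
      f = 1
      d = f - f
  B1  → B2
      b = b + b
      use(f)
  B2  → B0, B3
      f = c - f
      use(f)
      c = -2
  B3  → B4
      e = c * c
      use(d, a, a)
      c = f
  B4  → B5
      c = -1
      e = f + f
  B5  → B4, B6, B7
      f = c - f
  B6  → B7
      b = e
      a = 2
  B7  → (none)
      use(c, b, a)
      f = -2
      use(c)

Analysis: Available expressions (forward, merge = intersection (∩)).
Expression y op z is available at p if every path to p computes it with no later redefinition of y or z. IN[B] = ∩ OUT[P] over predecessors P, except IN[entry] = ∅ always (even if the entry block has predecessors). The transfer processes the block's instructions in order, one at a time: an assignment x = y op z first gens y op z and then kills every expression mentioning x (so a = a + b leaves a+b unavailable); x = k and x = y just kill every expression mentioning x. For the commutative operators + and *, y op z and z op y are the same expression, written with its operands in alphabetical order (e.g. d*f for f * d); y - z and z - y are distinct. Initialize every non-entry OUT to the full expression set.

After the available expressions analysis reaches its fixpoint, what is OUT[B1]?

Answer: {f-f}

Working:
Per-block solution:
  B0:  IN={}  OUT={f-f}
  B1:  IN={f-f}  OUT={f-f}
  B2:  IN={f-f}  OUT={}
  B3:  IN={}  OUT={}
  B4:  IN={}  OUT={f+f}
  B5:  IN={f+f}  OUT={}
  B6:  IN={}  OUT={}
  B7:  IN={}  OUT={}

Merge at B1: IN[B1] = OUT[B0] = {f-f}
Applying B1's transfer function to that IN value gives OUT[B1] (row B1 above).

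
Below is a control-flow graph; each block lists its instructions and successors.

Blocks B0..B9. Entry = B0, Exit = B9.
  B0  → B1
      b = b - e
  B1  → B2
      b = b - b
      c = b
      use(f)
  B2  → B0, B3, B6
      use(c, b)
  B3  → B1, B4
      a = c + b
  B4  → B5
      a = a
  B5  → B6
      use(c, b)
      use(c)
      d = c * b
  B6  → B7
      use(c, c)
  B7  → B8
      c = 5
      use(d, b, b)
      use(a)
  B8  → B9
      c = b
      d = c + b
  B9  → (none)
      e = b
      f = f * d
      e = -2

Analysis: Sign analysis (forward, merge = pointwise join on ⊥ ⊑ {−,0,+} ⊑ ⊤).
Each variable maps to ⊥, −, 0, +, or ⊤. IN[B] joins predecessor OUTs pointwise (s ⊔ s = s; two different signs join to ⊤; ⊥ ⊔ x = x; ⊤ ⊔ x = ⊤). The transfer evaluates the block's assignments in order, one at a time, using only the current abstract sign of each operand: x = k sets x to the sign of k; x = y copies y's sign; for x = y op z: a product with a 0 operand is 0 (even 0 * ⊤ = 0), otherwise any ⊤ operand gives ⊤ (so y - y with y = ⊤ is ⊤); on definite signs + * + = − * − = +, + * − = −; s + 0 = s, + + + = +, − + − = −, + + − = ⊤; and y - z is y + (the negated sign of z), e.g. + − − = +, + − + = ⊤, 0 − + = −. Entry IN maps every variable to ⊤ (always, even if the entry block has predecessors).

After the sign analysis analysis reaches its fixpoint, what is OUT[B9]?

Answer: {a: ⊤, b: ⊤, c: ⊤, d: ⊤, e: -, f: ⊤}

Trace:
Per-block solution:
  B0:  IN=(all ⊤)  OUT=(all ⊤)
  B1:  IN=(all ⊤)  OUT=(all ⊤)
  B2:  IN=(all ⊤)  OUT=(all ⊤)
  B3:  IN=(all ⊤)  OUT=(all ⊤)
  B4:  IN=(all ⊤)  OUT=(all ⊤)
  B5:  IN=(all ⊤)  OUT=(all ⊤)
  B6:  IN=(all ⊤)  OUT=(all ⊤)
  B7:  IN=(all ⊤)  OUT={c:+; rest ⊤}
  B8:  IN={c:+; rest ⊤}  OUT=(all ⊤)
  B9:  IN=(all ⊤)  OUT={e:-; rest ⊤}

Merge at B9: IN[B9] = OUT[B8] = {a: ⊤, b: ⊤, c: ⊤, d: ⊤, e: ⊤, f: ⊤}
Applying B9's transfer function to that IN value gives OUT[B9] (row B9 above).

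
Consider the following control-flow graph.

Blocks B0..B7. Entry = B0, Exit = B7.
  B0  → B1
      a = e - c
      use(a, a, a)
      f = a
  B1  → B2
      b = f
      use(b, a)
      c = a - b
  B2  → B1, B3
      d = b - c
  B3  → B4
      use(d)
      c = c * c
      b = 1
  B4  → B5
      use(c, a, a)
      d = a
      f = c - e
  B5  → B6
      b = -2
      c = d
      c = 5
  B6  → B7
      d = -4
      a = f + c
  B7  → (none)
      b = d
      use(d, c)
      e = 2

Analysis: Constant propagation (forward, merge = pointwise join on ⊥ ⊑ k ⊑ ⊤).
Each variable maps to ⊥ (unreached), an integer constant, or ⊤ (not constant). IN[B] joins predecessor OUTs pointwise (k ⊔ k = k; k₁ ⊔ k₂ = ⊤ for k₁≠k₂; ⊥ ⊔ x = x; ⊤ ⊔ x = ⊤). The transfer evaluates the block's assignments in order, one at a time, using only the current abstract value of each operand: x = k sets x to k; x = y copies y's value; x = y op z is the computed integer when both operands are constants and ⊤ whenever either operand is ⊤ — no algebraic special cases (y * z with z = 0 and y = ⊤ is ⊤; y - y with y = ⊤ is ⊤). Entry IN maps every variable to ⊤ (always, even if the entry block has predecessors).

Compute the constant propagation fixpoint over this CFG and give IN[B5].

Fixpoint table:
  B0:  IN=(all ⊤)  OUT=(all ⊤)
  B1:  IN=(all ⊤)  OUT=(all ⊤)
  B2:  IN=(all ⊤)  OUT=(all ⊤)
  B3:  IN=(all ⊤)  OUT={b:1; rest ⊤}
  B4:  IN={b:1; rest ⊤}  OUT={b:1; rest ⊤}
  B5:  IN={b:1; rest ⊤}  OUT={b:-2, c:5; rest ⊤}
  B6:  IN={b:-2, c:5; rest ⊤}  OUT={b:-2, c:5, d:-4; rest ⊤}
  B7:  IN={b:-2, c:5, d:-4; rest ⊤}  OUT={b:-4, c:5, d:-4, e:2; rest ⊤}

Merge at B5: IN[B5] = OUT[B4] = {a: ⊤, b: 1, c: ⊤, d: ⊤, e: ⊤, f: ⊤}

Answer: {a: ⊤, b: 1, c: ⊤, d: ⊤, e: ⊤, f: ⊤}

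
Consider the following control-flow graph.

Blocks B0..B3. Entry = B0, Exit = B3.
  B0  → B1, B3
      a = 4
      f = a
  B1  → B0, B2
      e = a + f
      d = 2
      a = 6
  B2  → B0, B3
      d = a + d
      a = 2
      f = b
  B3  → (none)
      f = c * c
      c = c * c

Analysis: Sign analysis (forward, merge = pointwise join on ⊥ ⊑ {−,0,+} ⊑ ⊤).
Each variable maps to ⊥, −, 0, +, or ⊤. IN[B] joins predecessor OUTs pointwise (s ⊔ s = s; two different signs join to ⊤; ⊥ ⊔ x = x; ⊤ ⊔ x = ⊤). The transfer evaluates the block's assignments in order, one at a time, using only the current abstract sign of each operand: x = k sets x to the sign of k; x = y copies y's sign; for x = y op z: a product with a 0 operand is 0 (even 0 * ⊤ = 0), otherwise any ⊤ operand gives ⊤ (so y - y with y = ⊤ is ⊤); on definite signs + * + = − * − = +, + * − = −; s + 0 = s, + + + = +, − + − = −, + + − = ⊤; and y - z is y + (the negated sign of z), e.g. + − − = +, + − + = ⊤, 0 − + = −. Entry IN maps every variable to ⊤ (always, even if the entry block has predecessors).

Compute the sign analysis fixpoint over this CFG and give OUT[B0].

Answer: {a: +, b: ⊤, c: ⊤, d: ⊤, e: ⊤, f: +}

Trace:
Converged values:
  B0:   IN=(all ⊤)   OUT={a:+, f:+; rest ⊤}
  B1:   IN={a:+, f:+; rest ⊤}   OUT={a:+, d:+, e:+, f:+; rest ⊤}
  B2:   IN={a:+, d:+, e:+, f:+; rest ⊤}   OUT={a:+, d:+, e:+; rest ⊤}
  B3:   IN={a:+; rest ⊤}   OUT={a:+; rest ⊤}

Merge at B0 (entry node, so the boundary value (all ⊤) is joined with the incoming edge(s)): IN[B0] = (all ⊤) ⊔ OUT[B1] ⊔ OUT[B2] = {a: ⊤, b: ⊤, c: ⊤, d: ⊤, e: ⊤, f: ⊤}
Applying B0's transfer function to that IN value gives OUT[B0] (row B0 above).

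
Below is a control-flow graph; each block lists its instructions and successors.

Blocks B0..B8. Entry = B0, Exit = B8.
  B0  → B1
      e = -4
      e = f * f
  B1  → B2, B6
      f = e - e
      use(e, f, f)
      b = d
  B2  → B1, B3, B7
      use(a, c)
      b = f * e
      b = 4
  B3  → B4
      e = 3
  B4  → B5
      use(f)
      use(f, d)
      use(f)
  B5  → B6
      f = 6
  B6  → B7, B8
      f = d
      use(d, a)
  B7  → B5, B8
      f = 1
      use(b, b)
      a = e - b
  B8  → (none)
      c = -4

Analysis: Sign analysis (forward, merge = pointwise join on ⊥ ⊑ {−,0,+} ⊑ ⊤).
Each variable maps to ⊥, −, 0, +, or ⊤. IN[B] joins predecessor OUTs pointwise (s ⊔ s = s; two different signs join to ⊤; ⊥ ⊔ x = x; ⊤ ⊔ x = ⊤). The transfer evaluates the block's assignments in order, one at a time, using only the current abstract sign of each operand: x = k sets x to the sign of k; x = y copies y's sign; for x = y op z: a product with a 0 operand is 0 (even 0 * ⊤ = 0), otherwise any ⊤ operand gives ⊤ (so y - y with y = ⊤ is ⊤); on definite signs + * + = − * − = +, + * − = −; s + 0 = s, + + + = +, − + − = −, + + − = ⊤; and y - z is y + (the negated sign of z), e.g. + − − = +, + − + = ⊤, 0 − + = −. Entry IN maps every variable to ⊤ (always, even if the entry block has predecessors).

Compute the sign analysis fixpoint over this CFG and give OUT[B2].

Answer: {a: ⊤, b: +, c: ⊤, d: ⊤, e: ⊤, f: ⊤}

Working:
Converged values:
  B0: | IN=(all ⊤) | OUT=(all ⊤)
  B1: | IN=(all ⊤) | OUT=(all ⊤)
  B2: | IN=(all ⊤) | OUT={b:+; rest ⊤}
  B3: | IN={b:+; rest ⊤} | OUT={b:+, e:+; rest ⊤}
  B4: | IN={b:+, e:+; rest ⊤} | OUT={b:+, e:+; rest ⊤}
  B5: | IN=(all ⊤) | OUT={f:+; rest ⊤}
  B6: | IN=(all ⊤) | OUT=(all ⊤)
  B7: | IN=(all ⊤) | OUT={f:+; rest ⊤}
  B8: | IN=(all ⊤) | OUT={c:-; rest ⊤}

Merge at B2: IN[B2] = OUT[B1] = {a: ⊤, b: ⊤, c: ⊤, d: ⊤, e: ⊤, f: ⊤}
Applying B2's transfer function to that IN value gives OUT[B2] (row B2 above).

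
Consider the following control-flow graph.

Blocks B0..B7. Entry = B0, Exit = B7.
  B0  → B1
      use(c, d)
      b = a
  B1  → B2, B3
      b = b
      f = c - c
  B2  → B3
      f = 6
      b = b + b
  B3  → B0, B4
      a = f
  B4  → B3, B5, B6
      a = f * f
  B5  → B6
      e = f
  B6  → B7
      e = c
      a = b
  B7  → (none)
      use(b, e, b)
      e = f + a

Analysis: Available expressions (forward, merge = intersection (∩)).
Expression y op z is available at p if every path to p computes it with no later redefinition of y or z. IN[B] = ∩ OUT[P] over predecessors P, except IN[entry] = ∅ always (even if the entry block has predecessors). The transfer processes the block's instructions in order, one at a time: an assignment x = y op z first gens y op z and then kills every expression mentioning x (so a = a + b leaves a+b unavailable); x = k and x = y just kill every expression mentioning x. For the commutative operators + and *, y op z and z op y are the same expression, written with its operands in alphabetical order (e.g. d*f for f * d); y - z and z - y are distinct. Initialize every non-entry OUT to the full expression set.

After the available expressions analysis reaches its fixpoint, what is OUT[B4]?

Answer: {c-c, f*f}

Working:
Fixpoint table:
  B0: | IN={} | OUT={}
  B1: | IN={} | OUT={c-c}
  B2: | IN={c-c} | OUT={c-c}
  B3: | IN={c-c} | OUT={c-c}
  B4: | IN={c-c} | OUT={c-c, f*f}
  B5: | IN={c-c, f*f} | OUT={c-c, f*f}
  B6: | IN={c-c, f*f} | OUT={c-c, f*f}
  B7: | IN={c-c, f*f} | OUT={a+f, c-c, f*f}

Merge at B4: IN[B4] = OUT[B3] = {c-c}
Applying B4's transfer function to that IN value gives OUT[B4] (row B4 above).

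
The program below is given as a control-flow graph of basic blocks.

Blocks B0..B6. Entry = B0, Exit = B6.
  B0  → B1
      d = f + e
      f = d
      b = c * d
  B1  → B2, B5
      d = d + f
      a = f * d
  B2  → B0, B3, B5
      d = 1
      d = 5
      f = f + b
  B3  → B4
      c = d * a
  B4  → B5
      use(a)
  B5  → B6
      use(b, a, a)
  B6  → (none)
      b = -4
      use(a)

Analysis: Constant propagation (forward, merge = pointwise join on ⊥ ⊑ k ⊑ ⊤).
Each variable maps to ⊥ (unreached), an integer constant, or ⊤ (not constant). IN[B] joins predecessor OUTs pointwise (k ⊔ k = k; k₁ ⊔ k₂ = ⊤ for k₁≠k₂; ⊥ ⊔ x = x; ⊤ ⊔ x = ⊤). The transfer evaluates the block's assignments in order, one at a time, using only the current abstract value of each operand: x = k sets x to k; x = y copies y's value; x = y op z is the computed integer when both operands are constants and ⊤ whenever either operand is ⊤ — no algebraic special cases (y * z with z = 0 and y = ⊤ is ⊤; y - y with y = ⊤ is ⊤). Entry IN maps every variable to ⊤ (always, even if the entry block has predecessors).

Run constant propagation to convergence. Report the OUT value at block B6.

Fixpoint table:
  B0: | IN=(all ⊤) | OUT=(all ⊤)
  B1: | IN=(all ⊤) | OUT=(all ⊤)
  B2: | IN=(all ⊤) | OUT={d:5; rest ⊤}
  B3: | IN={d:5; rest ⊤} | OUT={d:5; rest ⊤}
  B4: | IN={d:5; rest ⊤} | OUT={d:5; rest ⊤}
  B5: | IN=(all ⊤) | OUT=(all ⊤)
  B6: | IN=(all ⊤) | OUT={b:-4; rest ⊤}

Merge at B6: IN[B6] = OUT[B5] = {a: ⊤, b: ⊤, c: ⊤, d: ⊤, e: ⊤, f: ⊤}
Applying B6's transfer function to that IN value gives OUT[B6] (row B6 above).

Answer: {a: ⊤, b: -4, c: ⊤, d: ⊤, e: ⊤, f: ⊤}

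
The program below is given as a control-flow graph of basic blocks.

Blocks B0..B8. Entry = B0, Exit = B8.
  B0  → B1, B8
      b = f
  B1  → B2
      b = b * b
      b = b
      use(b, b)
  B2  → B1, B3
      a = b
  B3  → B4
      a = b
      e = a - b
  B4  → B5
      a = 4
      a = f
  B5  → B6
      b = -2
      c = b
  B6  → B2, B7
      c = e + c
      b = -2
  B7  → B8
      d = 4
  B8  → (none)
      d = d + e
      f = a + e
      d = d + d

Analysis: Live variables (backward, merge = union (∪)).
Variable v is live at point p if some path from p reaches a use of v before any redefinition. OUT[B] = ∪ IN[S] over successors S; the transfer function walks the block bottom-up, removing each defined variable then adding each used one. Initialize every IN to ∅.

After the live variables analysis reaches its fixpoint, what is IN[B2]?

Answer: {b, f}

Working:
Fixpoint table:
  B0:   IN={a, d, e, f}   OUT={a, b, d, e, f}
  B1:   IN={b, f}   OUT={b, f}
  B2:   IN={b, f}   OUT={b, f}
  B3:   IN={b, f}   OUT={e, f}
  B4:   IN={e, f}   OUT={a, e, f}
  B5:   IN={a, e, f}   OUT={a, c, e, f}
  B6:   IN={a, c, e, f}   OUT={a, b, e, f}
  B7:   IN={a, e}   OUT={a, d, e}
  B8:   IN={a, d, e}   OUT={}

Merge at B2: OUT[B2] = IN[B1] ⊔ IN[B3] = {b, f}
Applying B2's transfer function to that OUT value gives IN[B2] (row B2 above).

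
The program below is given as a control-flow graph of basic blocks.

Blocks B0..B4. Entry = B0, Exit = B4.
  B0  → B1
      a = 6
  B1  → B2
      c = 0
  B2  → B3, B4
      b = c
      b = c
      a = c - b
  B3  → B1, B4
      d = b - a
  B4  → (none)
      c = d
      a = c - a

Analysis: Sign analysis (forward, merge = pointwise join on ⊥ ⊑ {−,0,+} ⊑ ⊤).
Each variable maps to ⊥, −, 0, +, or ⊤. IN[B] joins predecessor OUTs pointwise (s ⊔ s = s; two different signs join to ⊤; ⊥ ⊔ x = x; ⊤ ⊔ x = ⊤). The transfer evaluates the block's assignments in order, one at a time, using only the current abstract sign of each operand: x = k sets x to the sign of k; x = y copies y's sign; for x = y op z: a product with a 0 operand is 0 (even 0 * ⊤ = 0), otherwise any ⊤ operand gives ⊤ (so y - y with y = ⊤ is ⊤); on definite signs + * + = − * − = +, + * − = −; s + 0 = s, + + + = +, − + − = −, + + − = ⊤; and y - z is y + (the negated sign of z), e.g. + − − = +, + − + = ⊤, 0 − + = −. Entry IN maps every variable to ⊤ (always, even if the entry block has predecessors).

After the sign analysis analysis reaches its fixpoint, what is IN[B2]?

Answer: {a: ⊤, b: ⊤, c: 0, d: ⊤, e: ⊤, f: ⊤}

Trace:
Per-block solution:
  B0:   IN=(all ⊤)   OUT={a:+; rest ⊤}
  B1:   IN=(all ⊤)   OUT={c:0; rest ⊤}
  B2:   IN={c:0; rest ⊤}   OUT={a:0, b:0, c:0; rest ⊤}
  B3:   IN={a:0, b:0, c:0; rest ⊤}   OUT={a:0, b:0, c:0, d:0; rest ⊤}
  B4:   IN={a:0, b:0, c:0; rest ⊤}   OUT={b:0; rest ⊤}

Merge at B2: IN[B2] = OUT[B1] = {a: ⊤, b: ⊤, c: 0, d: ⊤, e: ⊤, f: ⊤}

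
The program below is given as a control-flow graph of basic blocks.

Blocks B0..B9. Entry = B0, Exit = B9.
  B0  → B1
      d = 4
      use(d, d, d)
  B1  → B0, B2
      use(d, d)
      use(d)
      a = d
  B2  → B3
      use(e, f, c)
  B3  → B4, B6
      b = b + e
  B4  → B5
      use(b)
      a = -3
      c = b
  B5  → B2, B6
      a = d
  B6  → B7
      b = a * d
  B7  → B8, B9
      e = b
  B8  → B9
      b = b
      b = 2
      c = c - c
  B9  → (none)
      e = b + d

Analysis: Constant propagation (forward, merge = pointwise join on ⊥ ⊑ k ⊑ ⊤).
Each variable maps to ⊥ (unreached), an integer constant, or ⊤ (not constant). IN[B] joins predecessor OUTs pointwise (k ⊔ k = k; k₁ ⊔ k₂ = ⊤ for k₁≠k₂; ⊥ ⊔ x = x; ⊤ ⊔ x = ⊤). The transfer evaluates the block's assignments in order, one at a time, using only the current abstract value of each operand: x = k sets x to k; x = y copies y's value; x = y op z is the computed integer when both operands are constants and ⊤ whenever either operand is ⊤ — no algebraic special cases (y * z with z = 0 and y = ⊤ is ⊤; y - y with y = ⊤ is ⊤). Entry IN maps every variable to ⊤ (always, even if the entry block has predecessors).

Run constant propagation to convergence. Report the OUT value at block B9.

Answer: {a: 4, b: ⊤, c: ⊤, d: 4, e: ⊤, f: ⊤}

Trace:
Converged values:
  B0: | IN=(all ⊤) | OUT={d:4; rest ⊤}
  B1: | IN={d:4; rest ⊤} | OUT={a:4, d:4; rest ⊤}
  B2: | IN={a:4, d:4; rest ⊤} | OUT={a:4, d:4; rest ⊤}
  B3: | IN={a:4, d:4; rest ⊤} | OUT={a:4, d:4; rest ⊤}
  B4: | IN={a:4, d:4; rest ⊤} | OUT={a:-3, d:4; rest ⊤}
  B5: | IN={a:-3, d:4; rest ⊤} | OUT={a:4, d:4; rest ⊤}
  B6: | IN={a:4, d:4; rest ⊤} | OUT={a:4, b:16, d:4; rest ⊤}
  B7: | IN={a:4, b:16, d:4; rest ⊤} | OUT={a:4, b:16, d:4, e:16; rest ⊤}
  B8: | IN={a:4, b:16, d:4, e:16; rest ⊤} | OUT={a:4, b:2, d:4, e:16; rest ⊤}
  B9: | IN={a:4, d:4, e:16; rest ⊤} | OUT={a:4, d:4; rest ⊤}

Merge at B9: IN[B9] = OUT[B7] ⊔ OUT[B8] = {a: 4, b: ⊤, c: ⊤, d: 4, e: 16, f: ⊤}
Applying B9's transfer function to that IN value gives OUT[B9] (row B9 above).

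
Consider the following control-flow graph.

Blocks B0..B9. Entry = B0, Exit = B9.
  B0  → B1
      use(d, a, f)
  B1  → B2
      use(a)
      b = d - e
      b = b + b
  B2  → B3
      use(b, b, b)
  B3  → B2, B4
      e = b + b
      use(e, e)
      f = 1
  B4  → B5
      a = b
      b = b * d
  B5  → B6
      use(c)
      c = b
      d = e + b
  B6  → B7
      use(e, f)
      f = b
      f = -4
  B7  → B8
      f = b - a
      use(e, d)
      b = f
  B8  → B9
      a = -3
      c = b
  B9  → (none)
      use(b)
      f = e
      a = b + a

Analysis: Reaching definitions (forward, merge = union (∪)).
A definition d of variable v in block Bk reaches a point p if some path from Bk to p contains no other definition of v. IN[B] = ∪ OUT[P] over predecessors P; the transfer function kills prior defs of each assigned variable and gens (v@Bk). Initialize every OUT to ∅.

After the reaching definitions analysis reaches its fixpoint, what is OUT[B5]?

Answer: {a@B4, b@B4, c@B5, d@B5, e@B3, f@B3}

Trace:
Per-block solution:
  B0: | IN={} | OUT={}
  B1: | IN={} | OUT={b@B1}
  B2: | IN={b@B1, e@B3, f@B3} | OUT={b@B1, e@B3, f@B3}
  B3: | IN={b@B1, e@B3, f@B3} | OUT={b@B1, e@B3, f@B3}
  B4: | IN={b@B1, e@B3, f@B3} | OUT={a@B4, b@B4, e@B3, f@B3}
  B5: | IN={a@B4, b@B4, e@B3, f@B3} | OUT={a@B4, b@B4, c@B5, d@B5, e@B3, f@B3}
  B6: | IN={a@B4, b@B4, c@B5, d@B5, e@B3, f@B3} | OUT={a@B4, b@B4, c@B5, d@B5, e@B3, f@B6}
  B7: | IN={a@B4, b@B4, c@B5, d@B5, e@B3, f@B6} | OUT={a@B4, b@B7, c@B5, d@B5, e@B3, f@B7}
  B8: | IN={a@B4, b@B7, c@B5, d@B5, e@B3, f@B7} | OUT={a@B8, b@B7, c@B8, d@B5, e@B3, f@B7}
  B9: | IN={a@B8, b@B7, c@B8, d@B5, e@B3, f@B7} | OUT={a@B9, b@B7, c@B8, d@B5, e@B3, f@B9}

Merge at B5: IN[B5] = OUT[B4] = {a@B4, b@B4, e@B3, f@B3}
Applying B5's transfer function to that IN value gives OUT[B5] (row B5 above).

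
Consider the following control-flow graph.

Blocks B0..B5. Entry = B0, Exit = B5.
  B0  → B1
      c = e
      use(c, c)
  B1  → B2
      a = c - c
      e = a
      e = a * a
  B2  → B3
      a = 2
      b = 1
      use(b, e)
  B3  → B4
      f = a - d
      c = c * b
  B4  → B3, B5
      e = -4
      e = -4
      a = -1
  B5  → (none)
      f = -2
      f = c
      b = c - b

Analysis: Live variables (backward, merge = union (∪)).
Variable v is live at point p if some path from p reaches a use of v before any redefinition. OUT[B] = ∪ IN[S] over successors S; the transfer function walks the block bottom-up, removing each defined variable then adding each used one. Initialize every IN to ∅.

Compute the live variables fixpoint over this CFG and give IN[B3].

Per-block solution:
  B0: | IN={d, e} | OUT={c, d}
  B1: | IN={c, d} | OUT={c, d, e}
  B2: | IN={c, d, e} | OUT={a, b, c, d}
  B3: | IN={a, b, c, d} | OUT={b, c, d}
  B4: | IN={b, c, d} | OUT={a, b, c, d}
  B5: | IN={b, c} | OUT={}

Merge at B3: OUT[B3] = IN[B4] = {b, c, d}
Applying B3's transfer function to that OUT value gives IN[B3] (row B3 above).

Answer: {a, b, c, d}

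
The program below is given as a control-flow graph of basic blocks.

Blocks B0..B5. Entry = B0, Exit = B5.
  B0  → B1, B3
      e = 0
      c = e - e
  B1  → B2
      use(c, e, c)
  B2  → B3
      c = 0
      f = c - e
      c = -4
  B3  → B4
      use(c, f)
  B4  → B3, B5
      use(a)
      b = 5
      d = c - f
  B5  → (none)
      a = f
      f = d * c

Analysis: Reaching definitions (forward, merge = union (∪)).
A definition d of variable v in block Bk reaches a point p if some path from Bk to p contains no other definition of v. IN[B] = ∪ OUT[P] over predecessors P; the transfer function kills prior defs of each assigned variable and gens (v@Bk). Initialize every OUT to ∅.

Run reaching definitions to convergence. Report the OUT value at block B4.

Answer: {b@B4, c@B0, c@B2, d@B4, e@B0, f@B2}

Trace:
Converged values:
  B0:   IN={}   OUT={c@B0, e@B0}
  B1:   IN={c@B0, e@B0}   OUT={c@B0, e@B0}
  B2:   IN={c@B0, e@B0}   OUT={c@B2, e@B0, f@B2}
  B3:   IN={b@B4, c@B0, c@B2, d@B4, e@B0, f@B2}   OUT={b@B4, c@B0, c@B2, d@B4, e@B0, f@B2}
  B4:   IN={b@B4, c@B0, c@B2, d@B4, e@B0, f@B2}   OUT={b@B4, c@B0, c@B2, d@B4, e@B0, f@B2}
  B5:   IN={b@B4, c@B0, c@B2, d@B4, e@B0, f@B2}   OUT={a@B5, b@B4, c@B0, c@B2, d@B4, e@B0, f@B5}

Merge at B4: IN[B4] = OUT[B3] = {b@B4, c@B0, c@B2, d@B4, e@B0, f@B2}
Applying B4's transfer function to that IN value gives OUT[B4] (row B4 above).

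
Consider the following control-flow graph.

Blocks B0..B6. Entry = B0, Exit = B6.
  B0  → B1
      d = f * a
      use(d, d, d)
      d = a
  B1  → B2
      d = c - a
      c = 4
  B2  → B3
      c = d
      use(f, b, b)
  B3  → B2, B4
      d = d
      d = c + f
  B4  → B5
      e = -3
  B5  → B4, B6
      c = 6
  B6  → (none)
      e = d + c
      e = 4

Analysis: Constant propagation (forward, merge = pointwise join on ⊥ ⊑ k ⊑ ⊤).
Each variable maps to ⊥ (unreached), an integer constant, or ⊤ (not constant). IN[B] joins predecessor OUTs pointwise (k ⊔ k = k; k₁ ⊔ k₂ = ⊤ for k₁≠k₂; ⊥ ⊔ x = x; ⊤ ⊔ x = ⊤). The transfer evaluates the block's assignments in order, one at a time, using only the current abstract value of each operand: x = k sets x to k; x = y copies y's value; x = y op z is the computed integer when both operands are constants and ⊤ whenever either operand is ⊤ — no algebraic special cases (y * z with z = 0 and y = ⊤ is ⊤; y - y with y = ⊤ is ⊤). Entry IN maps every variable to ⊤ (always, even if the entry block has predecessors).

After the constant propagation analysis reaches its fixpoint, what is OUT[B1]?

Answer: {a: ⊤, b: ⊤, c: 4, d: ⊤, e: ⊤, f: ⊤}

Derivation:
Per-block solution:
  B0: | IN=(all ⊤) | OUT=(all ⊤)
  B1: | IN=(all ⊤) | OUT={c:4; rest ⊤}
  B2: | IN=(all ⊤) | OUT=(all ⊤)
  B3: | IN=(all ⊤) | OUT=(all ⊤)
  B4: | IN=(all ⊤) | OUT={e:-3; rest ⊤}
  B5: | IN={e:-3; rest ⊤} | OUT={c:6, e:-3; rest ⊤}
  B6: | IN={c:6, e:-3; rest ⊤} | OUT={c:6, e:4; rest ⊤}

Merge at B1: IN[B1] = OUT[B0] = {a: ⊤, b: ⊤, c: ⊤, d: ⊤, e: ⊤, f: ⊤}
Applying B1's transfer function to that IN value gives OUT[B1] (row B1 above).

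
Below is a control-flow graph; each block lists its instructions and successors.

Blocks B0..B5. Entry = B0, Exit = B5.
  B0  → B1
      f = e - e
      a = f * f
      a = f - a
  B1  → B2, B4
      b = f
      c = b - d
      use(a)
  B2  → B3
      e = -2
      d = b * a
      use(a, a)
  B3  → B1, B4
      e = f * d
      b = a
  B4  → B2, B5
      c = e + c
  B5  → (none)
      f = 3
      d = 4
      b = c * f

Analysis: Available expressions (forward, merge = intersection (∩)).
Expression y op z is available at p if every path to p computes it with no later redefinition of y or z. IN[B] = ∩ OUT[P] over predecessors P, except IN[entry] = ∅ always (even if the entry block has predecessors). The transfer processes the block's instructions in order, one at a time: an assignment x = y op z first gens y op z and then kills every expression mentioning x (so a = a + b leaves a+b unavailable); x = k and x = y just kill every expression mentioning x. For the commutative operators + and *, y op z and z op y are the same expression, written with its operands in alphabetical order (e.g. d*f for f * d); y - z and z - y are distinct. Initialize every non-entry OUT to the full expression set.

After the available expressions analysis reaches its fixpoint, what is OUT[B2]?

Fixpoint table:
  B0:  IN={}  OUT={e-e, f*f}
  B1:  IN={f*f}  OUT={b-d, f*f}
  B2:  IN={f*f}  OUT={a*b, f*f}
  B3:  IN={a*b, f*f}  OUT={d*f, f*f}
  B4:  IN={f*f}  OUT={f*f}
  B5:  IN={f*f}  OUT={c*f}

Merge at B2: IN[B2] = OUT[B1] ∩ OUT[B4] = {f*f}
Applying B2's transfer function to that IN value gives OUT[B2] (row B2 above).

Answer: {a*b, f*f}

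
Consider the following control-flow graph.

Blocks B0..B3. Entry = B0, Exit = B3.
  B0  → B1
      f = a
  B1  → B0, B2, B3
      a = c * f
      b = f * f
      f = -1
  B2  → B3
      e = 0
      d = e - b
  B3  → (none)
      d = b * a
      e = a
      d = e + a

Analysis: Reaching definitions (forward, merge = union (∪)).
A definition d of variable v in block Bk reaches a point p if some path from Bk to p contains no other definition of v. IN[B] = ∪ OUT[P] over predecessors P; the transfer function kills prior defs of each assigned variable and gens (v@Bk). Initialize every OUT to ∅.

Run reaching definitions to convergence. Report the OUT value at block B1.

Answer: {a@B1, b@B1, f@B1}

Trace:
Fixpoint table:
  B0:   IN={a@B1, b@B1, f@B1}   OUT={a@B1, b@B1, f@B0}
  B1:   IN={a@B1, b@B1, f@B0}   OUT={a@B1, b@B1, f@B1}
  B2:   IN={a@B1, b@B1, f@B1}   OUT={a@B1, b@B1, d@B2, e@B2, f@B1}
  B3:   IN={a@B1, b@B1, d@B2, e@B2, f@B1}   OUT={a@B1, b@B1, d@B3, e@B3, f@B1}

Merge at B1: IN[B1] = OUT[B0] = {a@B1, b@B1, f@B0}
Applying B1's transfer function to that IN value gives OUT[B1] (row B1 above).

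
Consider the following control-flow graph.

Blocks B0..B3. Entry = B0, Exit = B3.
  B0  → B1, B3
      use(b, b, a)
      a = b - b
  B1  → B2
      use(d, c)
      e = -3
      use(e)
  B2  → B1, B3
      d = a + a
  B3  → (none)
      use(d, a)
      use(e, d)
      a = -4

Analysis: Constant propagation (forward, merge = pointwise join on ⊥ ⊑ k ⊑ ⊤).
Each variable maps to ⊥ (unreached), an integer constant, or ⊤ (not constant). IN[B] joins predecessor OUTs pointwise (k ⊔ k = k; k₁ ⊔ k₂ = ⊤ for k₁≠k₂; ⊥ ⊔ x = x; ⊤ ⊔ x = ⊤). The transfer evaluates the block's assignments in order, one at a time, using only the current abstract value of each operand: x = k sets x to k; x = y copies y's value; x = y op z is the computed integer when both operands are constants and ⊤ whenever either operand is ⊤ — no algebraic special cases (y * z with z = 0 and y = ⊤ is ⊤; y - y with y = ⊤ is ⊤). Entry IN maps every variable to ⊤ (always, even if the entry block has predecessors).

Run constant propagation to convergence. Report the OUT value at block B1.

Answer: {a: ⊤, b: ⊤, c: ⊤, d: ⊤, e: -3, f: ⊤}

Trace:
Converged values:
  B0:  IN=(all ⊤)  OUT=(all ⊤)
  B1:  IN=(all ⊤)  OUT={e:-3; rest ⊤}
  B2:  IN={e:-3; rest ⊤}  OUT={e:-3; rest ⊤}
  B3:  IN=(all ⊤)  OUT={a:-4; rest ⊤}

Merge at B1: IN[B1] = OUT[B0] ⊔ OUT[B2] = {a: ⊤, b: ⊤, c: ⊤, d: ⊤, e: ⊤, f: ⊤}
Applying B1's transfer function to that IN value gives OUT[B1] (row B1 above).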